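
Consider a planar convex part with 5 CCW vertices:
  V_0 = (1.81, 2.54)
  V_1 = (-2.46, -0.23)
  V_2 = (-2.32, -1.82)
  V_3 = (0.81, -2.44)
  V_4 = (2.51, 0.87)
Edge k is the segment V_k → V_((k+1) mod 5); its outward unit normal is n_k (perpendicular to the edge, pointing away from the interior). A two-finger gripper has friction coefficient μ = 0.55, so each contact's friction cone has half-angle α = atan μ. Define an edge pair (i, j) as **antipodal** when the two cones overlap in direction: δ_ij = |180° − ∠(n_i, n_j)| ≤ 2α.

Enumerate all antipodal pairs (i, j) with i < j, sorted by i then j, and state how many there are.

count = 5; pairs: (0,2), (0,3), (1,3), (1,4), (2,4)

α = atan 0.55 = 28.81°;  2α = 57.62°
n_0 = (-0.5442, +0.8389)
n_1 = (-0.9961, -0.0877)
n_2 = (-0.1943, -0.9809)
n_3 = (+0.8895, -0.4569)
n_4 = (+0.9223, +0.3866)
  (0,1): δ = 117.94°  ·
  (0,2): δ = 44.18°  ✓
  (0,3): δ = 29.84°  ✓
  (0,4): δ = 79.77°  ·
  (1,2): δ = 106.24°  ·
  (1,3): δ = 32.22°  ✓
  (1,4): δ = 17.71°  ✓
  (2,3): δ = 105.98°  ·
  (2,4): δ = 56.05°  ✓
  (3,4): δ = 130.07°  ·
antipodal pairs: 5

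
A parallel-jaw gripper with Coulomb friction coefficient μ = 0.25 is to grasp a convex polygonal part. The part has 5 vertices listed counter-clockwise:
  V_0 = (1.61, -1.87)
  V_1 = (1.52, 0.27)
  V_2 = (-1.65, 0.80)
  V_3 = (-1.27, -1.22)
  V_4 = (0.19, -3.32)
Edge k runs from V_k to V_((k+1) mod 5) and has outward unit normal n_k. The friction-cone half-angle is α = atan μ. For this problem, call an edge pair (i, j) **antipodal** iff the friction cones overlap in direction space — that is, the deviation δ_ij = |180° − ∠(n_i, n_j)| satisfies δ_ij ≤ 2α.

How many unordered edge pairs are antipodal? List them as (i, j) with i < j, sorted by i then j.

count = 1; pairs: (0,2)

α = atan 0.25 = 14.04°;  2α = 28.07°
n_0 = (+0.9991, +0.0420)
n_1 = (+0.1649, +0.9863)
n_2 = (-0.9828, -0.1849)
n_3 = (-0.8211, -0.5708)
n_4 = (+0.7145, -0.6997)
  (0,1): δ = 101.90°  ·
  (0,2): δ = 8.25°  ✓
  (0,3): δ = 32.40°  ·
  (0,4): δ = 133.19°  ·
  (1,2): δ = 69.85°  ·
  (1,3): δ = 45.70°  ·
  (1,4): δ = 55.09°  ·
  (2,3): δ = 155.85°  ·
  (2,4): δ = 55.06°  ·
  (3,4): δ = 79.21°  ·
antipodal pairs: 1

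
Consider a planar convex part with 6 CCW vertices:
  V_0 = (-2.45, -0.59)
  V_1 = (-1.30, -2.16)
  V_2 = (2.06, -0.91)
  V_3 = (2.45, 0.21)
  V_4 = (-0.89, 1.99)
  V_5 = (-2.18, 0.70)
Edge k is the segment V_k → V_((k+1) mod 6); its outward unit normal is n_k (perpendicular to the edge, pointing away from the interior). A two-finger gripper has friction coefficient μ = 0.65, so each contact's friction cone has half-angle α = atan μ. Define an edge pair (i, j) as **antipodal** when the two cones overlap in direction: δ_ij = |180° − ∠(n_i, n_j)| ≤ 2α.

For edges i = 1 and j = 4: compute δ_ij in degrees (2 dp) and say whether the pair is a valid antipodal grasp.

α = atan 0.65 = 33.02°;  2α = 66.05°
edge 1: e_1 = (+3.36, +1.25);  n_1 = (+0.3487, -0.9372)
edge 4: e_4 = (-1.29, -1.29);  n_4 = (-0.7071, +0.7071)
∠(n_1, n_4) = 155.41°
δ = |180° − 155.41°| = 24.59°
24.59° ≤ 2α = 66.05°  →  valid

δ = 24.59°, valid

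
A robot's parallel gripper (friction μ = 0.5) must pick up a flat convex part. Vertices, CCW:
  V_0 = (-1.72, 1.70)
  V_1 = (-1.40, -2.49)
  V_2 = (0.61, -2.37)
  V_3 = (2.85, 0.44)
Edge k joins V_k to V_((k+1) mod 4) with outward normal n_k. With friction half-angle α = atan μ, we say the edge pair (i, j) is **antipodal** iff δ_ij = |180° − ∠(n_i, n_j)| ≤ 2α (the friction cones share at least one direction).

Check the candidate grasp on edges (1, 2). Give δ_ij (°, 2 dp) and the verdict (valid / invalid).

α = atan 0.5 = 26.57°;  2α = 53.13°
edge 1: e_1 = (+2.01, +0.12);  n_1 = (+0.0596, -0.9982)
edge 2: e_2 = (+2.24, +2.81);  n_2 = (+0.7820, -0.6233)
∠(n_1, n_2) = 48.02°
δ = |180° − 48.02°| = 131.98°
131.98° > 2α = 53.13°  →  invalid

δ = 131.98°, invalid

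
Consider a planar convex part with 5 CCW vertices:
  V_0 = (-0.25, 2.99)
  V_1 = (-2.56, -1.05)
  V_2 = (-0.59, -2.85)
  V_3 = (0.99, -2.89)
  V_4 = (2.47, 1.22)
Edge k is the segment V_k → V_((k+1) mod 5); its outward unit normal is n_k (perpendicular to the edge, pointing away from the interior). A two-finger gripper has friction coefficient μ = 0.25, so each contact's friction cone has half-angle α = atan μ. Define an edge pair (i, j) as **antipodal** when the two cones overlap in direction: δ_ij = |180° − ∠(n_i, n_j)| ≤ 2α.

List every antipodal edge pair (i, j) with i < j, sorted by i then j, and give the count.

α = atan 0.25 = 14.04°;  2α = 28.07°
n_0 = (-0.8681, +0.4964)
n_1 = (-0.6745, -0.7382)
n_2 = (-0.0253, -0.9997)
n_3 = (+0.9409, -0.3388)
n_4 = (+0.5454, +0.8382)
  (0,1): δ = 102.66°  ·
  (0,2): δ = 61.69°  ·
  (0,3): δ = 9.96°  ✓
  (0,4): δ = 86.71°  ·
  (1,2): δ = 139.03°  ·
  (1,3): δ = 67.39°  ·
  (1,4): δ = 9.36°  ✓
  (2,3): δ = 108.35°  ·
  (2,4): δ = 31.60°  ·
  (3,4): δ = 103.25°  ·
antipodal pairs: 2

count = 2; pairs: (0,3), (1,4)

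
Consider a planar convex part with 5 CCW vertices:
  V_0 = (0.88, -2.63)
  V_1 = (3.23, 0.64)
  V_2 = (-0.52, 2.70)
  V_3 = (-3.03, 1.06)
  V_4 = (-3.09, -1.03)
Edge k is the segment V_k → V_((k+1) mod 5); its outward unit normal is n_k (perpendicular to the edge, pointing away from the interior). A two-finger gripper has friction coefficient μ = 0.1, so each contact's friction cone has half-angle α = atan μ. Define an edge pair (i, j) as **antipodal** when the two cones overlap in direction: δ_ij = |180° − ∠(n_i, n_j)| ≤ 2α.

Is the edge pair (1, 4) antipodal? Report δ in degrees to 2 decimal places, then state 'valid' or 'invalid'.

δ = 6.83°, valid

α = atan 0.1 = 5.71°;  2α = 11.42°
edge 1: e_1 = (-3.75, +2.06);  n_1 = (+0.4815, +0.8765)
edge 4: e_4 = (+3.97, -1.60);  n_4 = (-0.3738, -0.9275)
∠(n_1, n_4) = 173.17°
δ = |180° − 173.17°| = 6.83°
6.83° ≤ 2α = 11.42°  →  valid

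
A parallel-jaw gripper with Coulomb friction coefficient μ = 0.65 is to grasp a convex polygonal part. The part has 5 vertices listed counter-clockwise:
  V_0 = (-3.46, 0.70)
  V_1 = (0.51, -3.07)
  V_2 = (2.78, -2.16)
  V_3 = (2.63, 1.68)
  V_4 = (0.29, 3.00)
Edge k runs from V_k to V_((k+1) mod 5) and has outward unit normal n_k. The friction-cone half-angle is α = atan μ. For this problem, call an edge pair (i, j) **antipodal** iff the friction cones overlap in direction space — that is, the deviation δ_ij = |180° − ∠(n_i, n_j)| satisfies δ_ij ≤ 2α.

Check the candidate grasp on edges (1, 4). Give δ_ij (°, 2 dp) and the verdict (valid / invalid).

δ = 9.68°, valid

α = atan 0.65 = 33.02°;  2α = 66.05°
edge 1: e_1 = (+2.27, +0.91);  n_1 = (+0.3721, -0.9282)
edge 4: e_4 = (-3.75, -2.30);  n_4 = (-0.5228, +0.8524)
∠(n_1, n_4) = 170.32°
δ = |180° − 170.32°| = 9.68°
9.68° ≤ 2α = 66.05°  →  valid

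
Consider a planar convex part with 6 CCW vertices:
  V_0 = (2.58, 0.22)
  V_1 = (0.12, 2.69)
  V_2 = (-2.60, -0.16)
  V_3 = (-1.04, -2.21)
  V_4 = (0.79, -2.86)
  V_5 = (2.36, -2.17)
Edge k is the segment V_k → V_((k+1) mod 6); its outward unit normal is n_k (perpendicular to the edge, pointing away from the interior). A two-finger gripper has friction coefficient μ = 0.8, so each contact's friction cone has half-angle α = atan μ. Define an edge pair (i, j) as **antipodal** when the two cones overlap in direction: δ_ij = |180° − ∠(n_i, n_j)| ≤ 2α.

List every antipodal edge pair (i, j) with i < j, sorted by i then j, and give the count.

α = atan 0.8 = 38.66°;  2α = 77.32°
n_0 = (+0.7085, +0.7057)
n_1 = (-0.7234, +0.6904)
n_2 = (-0.7958, -0.6056)
n_3 = (-0.3347, -0.9423)
n_4 = (+0.4023, -0.9155)
n_5 = (+0.9958, -0.0917)
  (0,1): δ = 88.55°  ·
  (0,2): δ = 7.61°  ✓
  (0,3): δ = 25.56°  ✓
  (0,4): δ = 68.84°  ✓
  (0,5): δ = 129.86°  ·
  (1,2): δ = 99.07°  ·
  (1,3): δ = 65.89°  ✓
  (1,4): δ = 22.61°  ✓
  (1,5): δ = 38.40°  ✓
  (2,3): δ = 146.82°  ·
  (2,4): δ = 103.55°  ·
  (2,5): δ = 42.53°  ✓
  (3,4): δ = 136.72°  ·
  (3,5): δ = 75.70°  ✓
  (4,5): δ = 118.98°  ·
antipodal pairs: 8

count = 8; pairs: (0,2), (0,3), (0,4), (1,3), (1,4), (1,5), (2,5), (3,5)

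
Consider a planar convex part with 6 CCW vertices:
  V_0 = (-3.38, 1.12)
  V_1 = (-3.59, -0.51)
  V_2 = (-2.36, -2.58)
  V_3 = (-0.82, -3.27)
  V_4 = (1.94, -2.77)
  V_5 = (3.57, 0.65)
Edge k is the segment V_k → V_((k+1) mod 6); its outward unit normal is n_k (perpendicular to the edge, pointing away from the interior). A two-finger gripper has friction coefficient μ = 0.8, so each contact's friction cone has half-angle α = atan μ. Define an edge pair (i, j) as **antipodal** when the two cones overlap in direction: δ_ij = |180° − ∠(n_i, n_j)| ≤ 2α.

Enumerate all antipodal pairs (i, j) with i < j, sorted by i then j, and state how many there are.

count = 7; pairs: (0,3), (0,4), (1,4), (1,5), (2,5), (3,5), (4,5)

α = atan 0.8 = 38.66°;  2α = 77.32°
n_0 = (-0.9918, +0.1278)
n_1 = (-0.8597, -0.5108)
n_2 = (-0.4089, -0.9126)
n_3 = (+0.1783, -0.9840)
n_4 = (+0.9027, -0.4302)
n_5 = (+0.0675, +0.9977)
  (0,1): δ = 141.94°  ·
  (0,2): δ = 106.79°  ·
  (0,3): δ = 72.39°  ✓
  (0,4): δ = 18.14°  ✓
  (0,5): δ = 93.47°  ·
  (1,2): δ = 144.85°  ·
  (1,3): δ = 110.45°  ·
  (1,4): δ = 56.20°  ✓
  (1,5): δ = 55.41°  ✓
  (2,3): δ = 145.60°  ·
  (2,4): δ = 91.35°  ·
  (2,5): δ = 20.27°  ✓
  (3,4): δ = 125.75°  ·
  (3,5): δ = 14.14°  ✓
  (4,5): δ = 68.39°  ✓
antipodal pairs: 7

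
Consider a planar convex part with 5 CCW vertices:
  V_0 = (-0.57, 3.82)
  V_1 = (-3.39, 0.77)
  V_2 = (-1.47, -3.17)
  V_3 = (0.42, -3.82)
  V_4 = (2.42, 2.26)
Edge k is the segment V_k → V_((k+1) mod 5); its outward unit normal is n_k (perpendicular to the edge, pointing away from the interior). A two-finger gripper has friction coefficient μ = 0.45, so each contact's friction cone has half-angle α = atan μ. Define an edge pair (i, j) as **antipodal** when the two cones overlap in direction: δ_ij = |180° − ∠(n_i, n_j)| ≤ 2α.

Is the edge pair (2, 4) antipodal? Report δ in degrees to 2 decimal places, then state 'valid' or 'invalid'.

α = atan 0.45 = 24.23°;  2α = 48.46°
edge 2: e_2 = (+1.89, -0.65);  n_2 = (-0.3252, -0.9456)
edge 4: e_4 = (-2.99, +1.56);  n_4 = (+0.4626, +0.8866)
∠(n_2, n_4) = 171.43°
δ = |180° − 171.43°| = 8.57°
8.57° ≤ 2α = 48.46°  →  valid

δ = 8.57°, valid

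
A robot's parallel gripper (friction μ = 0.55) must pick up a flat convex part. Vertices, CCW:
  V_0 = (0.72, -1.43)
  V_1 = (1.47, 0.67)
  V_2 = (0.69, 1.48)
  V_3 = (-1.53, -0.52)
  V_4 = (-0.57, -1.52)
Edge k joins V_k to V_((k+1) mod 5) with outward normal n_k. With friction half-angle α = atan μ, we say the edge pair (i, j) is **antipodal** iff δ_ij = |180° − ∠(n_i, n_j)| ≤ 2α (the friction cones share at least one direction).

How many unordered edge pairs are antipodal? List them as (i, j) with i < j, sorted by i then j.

count = 4; pairs: (0,2), (1,3), (1,4), (2,4)

α = atan 0.55 = 28.81°;  2α = 57.62°
n_0 = (+0.9417, -0.3363)
n_1 = (+0.7203, +0.6936)
n_2 = (-0.6693, +0.7430)
n_3 = (-0.7214, -0.6925)
n_4 = (+0.0696, -0.9976)
  (0,1): δ = 116.43°  ·
  (0,2): δ = 28.33°  ✓
  (0,3): δ = 63.48°  ·
  (0,4): δ = 113.64°  ·
  (1,2): δ = 91.90°  ·
  (1,3): δ = 0.09°  ✓
  (1,4): δ = 50.07°  ✓
  (2,3): δ = 88.18°  ·
  (2,4): δ = 38.02°  ✓
  (3,4): δ = 129.84°  ·
antipodal pairs: 4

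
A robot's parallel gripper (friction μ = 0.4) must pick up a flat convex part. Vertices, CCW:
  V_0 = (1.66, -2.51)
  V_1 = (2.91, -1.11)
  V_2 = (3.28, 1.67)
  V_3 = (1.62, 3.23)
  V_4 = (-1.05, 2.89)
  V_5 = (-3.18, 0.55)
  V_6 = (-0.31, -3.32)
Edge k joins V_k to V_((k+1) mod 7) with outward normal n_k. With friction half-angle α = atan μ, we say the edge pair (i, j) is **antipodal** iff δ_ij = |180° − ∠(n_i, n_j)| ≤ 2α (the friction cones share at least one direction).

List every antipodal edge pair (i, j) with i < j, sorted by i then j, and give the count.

count = 6; pairs: (0,3), (0,4), (1,4), (2,5), (3,6), (4,6)

α = atan 0.4 = 21.80°;  2α = 43.60°
n_0 = (+0.7459, -0.6660)
n_1 = (+0.9913, -0.1319)
n_2 = (+0.6848, +0.7287)
n_3 = (-0.1263, +0.9920)
n_4 = (-0.7395, +0.6731)
n_5 = (-0.8032, -0.5957)
n_6 = (+0.3803, -0.9249)
  (0,1): δ = 145.82°  ·
  (0,2): δ = 91.46°  ·
  (0,3): δ = 40.98°  ✓
  (0,4): δ = 0.55°  ✓
  (0,5): δ = 78.32°  ·
  (0,6): δ = 154.11°  ·
  (1,2): δ = 125.64°  ·
  (1,3): δ = 75.16°  ·
  (1,4): δ = 34.73°  ✓
  (1,5): δ = 44.14°  ·
  (1,6): δ = 119.93°  ·
  (2,3): δ = 129.52°  ·
  (2,4): δ = 89.09°  ·
  (2,5): δ = 10.22°  ✓
  (2,6): δ = 65.57°  ·
  (3,4): δ = 139.57°  ·
  (3,5): δ = 60.70°  ·
  (3,6): δ = 15.09°  ✓
  (4,5): δ = 101.13°  ·
  (4,6): δ = 25.34°  ✓
  (5,6): δ = 104.21°  ·
antipodal pairs: 6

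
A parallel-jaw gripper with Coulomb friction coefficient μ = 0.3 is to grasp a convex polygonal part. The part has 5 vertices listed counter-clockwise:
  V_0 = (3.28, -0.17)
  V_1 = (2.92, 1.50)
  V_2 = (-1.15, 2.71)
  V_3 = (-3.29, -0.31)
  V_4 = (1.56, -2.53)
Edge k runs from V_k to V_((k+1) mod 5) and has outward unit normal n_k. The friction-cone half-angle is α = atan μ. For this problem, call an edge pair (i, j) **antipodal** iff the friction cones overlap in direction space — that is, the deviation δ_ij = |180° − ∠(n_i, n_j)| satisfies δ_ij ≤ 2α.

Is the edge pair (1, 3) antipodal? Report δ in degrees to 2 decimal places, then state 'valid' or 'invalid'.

α = atan 0.3 = 16.70°;  2α = 33.40°
edge 1: e_1 = (-4.07, +1.21);  n_1 = (+0.2850, +0.9585)
edge 3: e_3 = (+4.85, -2.22);  n_3 = (-0.4162, -0.9093)
∠(n_1, n_3) = 171.96°
δ = |180° − 171.96°| = 8.04°
8.04° ≤ 2α = 33.40°  →  valid

δ = 8.04°, valid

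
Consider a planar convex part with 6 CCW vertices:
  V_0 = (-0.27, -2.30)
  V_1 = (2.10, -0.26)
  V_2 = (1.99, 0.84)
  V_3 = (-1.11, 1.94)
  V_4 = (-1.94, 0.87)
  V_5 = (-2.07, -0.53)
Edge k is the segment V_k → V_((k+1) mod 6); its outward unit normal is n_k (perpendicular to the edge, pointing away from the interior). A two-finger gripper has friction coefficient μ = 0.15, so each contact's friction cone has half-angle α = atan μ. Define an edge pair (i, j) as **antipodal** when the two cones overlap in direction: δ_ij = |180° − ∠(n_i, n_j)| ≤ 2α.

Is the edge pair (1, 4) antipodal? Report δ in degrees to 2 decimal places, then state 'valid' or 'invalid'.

α = atan 0.15 = 8.53°;  2α = 17.06°
edge 1: e_1 = (-0.11, +1.10);  n_1 = (+0.9950, +0.0995)
edge 4: e_4 = (-0.13, -1.40);  n_4 = (-0.9957, +0.0925)
∠(n_1, n_4) = 168.98°
δ = |180° − 168.98°| = 11.02°
11.02° ≤ 2α = 17.06°  →  valid

δ = 11.02°, valid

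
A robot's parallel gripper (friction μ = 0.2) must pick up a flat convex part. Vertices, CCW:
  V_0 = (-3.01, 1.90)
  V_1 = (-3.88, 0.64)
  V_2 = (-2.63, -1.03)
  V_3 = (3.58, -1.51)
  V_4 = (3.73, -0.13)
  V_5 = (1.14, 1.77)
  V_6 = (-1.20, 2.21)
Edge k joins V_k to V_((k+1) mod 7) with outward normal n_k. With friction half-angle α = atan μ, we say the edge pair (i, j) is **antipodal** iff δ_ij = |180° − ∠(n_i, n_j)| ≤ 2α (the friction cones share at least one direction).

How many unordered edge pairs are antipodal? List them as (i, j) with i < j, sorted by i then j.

α = atan 0.2 = 11.31°;  2α = 22.62°
n_0 = (-0.8229, +0.5682)
n_1 = (-0.8006, -0.5992)
n_2 = (-0.0771, -0.9970)
n_3 = (+0.9941, -0.1081)
n_4 = (+0.5915, +0.8063)
n_5 = (+0.1848, +0.9828)
n_6 = (-0.1688, +0.9856)
  (0,1): δ = 108.56°  ·
  (0,2): δ = 59.80°  ·
  (0,3): δ = 28.42°  ·
  (0,4): δ = 88.36°  ·
  (0,5): δ = 113.97°  ·
  (0,6): δ = 134.34°  ·
  (1,2): δ = 131.23°  ·
  (1,3): δ = 43.02°  ·
  (1,4): δ = 16.92°  ✓
  (1,5): δ = 42.54°  ·
  (1,6): δ = 62.90°  ·
  (2,3): δ = 91.78°  ·
  (2,4): δ = 31.84°  ·
  (2,5): δ = 6.23°  ✓
  (2,6): δ = 14.14°  ✓
  (3,4): δ = 120.06°  ·
  (3,5): δ = 94.45°  ·
  (3,6): δ = 74.08°  ·
  (4,5): δ = 154.39°  ·
  (4,6): δ = 134.02°  ·
  (5,6): δ = 159.63°  ·
antipodal pairs: 3

count = 3; pairs: (1,4), (2,5), (2,6)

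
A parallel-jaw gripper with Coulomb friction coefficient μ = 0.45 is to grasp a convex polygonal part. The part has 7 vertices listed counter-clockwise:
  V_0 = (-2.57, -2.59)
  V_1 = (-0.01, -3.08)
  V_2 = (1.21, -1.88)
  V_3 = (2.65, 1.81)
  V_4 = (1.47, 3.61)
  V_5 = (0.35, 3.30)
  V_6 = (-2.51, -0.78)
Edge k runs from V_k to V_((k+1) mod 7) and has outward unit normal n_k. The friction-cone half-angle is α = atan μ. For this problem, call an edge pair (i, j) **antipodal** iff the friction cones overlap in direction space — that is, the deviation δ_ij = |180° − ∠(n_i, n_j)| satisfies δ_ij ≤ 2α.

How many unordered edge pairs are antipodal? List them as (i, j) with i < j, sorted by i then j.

α = atan 0.45 = 24.23°;  2α = 48.46°
n_0 = (-0.1880, -0.9822)
n_1 = (+0.7012, -0.7129)
n_2 = (+0.9316, -0.3635)
n_3 = (+0.8363, +0.5483)
n_4 = (-0.2668, +0.9638)
n_5 = (-0.8189, +0.5740)
n_6 = (-0.9995, +0.0331)
  (0,1): δ = 124.64°  ·
  (0,2): δ = 100.48°  ·
  (0,3): δ = 45.92°  ✓
  (0,4): δ = 26.31°  ✓
  (0,5): δ = 65.81°  ·
  (0,6): δ = 98.94°  ·
  (1,2): δ = 155.84°  ·
  (1,3): δ = 101.28°  ·
  (1,4): δ = 29.06°  ✓
  (1,5): δ = 10.44°  ✓
  (1,6): δ = 43.57°  ✓
  (2,3): δ = 125.44°  ·
  (2,4): δ = 53.21°  ·
  (2,5): δ = 13.71°  ✓
  (2,6): δ = 19.42°  ✓
  (3,4): δ = 107.78°  ·
  (3,5): δ = 68.28°  ·
  (3,6): δ = 35.15°  ✓
  (4,5): δ = 140.50°  ·
  (4,6): δ = 107.37°  ·
  (5,6): δ = 146.87°  ·
antipodal pairs: 8

count = 8; pairs: (0,3), (0,4), (1,4), (1,5), (1,6), (2,5), (2,6), (3,6)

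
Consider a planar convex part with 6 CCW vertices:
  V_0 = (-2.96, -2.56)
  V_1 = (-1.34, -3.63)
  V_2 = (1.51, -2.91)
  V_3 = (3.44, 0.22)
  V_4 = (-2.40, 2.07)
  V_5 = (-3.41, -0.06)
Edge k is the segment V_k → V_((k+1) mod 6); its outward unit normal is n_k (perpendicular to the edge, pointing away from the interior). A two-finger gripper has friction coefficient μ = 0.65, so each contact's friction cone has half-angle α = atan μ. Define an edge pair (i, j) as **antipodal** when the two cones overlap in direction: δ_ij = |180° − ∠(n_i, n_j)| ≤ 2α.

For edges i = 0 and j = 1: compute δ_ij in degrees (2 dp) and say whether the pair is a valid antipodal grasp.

δ = 132.38°, invalid

α = atan 0.65 = 33.02°;  2α = 66.05°
edge 0: e_0 = (+1.62, -1.07);  n_0 = (-0.5511, -0.8344)
edge 1: e_1 = (+2.85, +0.72);  n_1 = (+0.2449, -0.9695)
∠(n_0, n_1) = 47.62°
δ = |180° − 47.62°| = 132.38°
132.38° > 2α = 66.05°  →  invalid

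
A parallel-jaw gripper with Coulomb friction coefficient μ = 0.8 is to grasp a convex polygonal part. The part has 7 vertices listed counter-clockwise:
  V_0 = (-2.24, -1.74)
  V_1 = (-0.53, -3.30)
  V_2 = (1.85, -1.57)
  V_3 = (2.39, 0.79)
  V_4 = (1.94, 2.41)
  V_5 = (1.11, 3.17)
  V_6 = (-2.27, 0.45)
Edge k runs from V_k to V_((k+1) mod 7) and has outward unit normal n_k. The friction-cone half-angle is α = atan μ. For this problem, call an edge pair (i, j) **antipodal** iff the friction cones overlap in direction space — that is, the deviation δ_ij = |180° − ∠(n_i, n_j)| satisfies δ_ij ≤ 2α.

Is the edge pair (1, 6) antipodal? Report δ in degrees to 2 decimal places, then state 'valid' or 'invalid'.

δ = 54.77°, valid

α = atan 0.8 = 38.66°;  2α = 77.32°
edge 1: e_1 = (+2.38, +1.73);  n_1 = (+0.5880, -0.8089)
edge 6: e_6 = (+0.03, -2.19);  n_6 = (-0.9999, -0.0137)
∠(n_1, n_6) = 125.23°
δ = |180° − 125.23°| = 54.77°
54.77° ≤ 2α = 77.32°  →  valid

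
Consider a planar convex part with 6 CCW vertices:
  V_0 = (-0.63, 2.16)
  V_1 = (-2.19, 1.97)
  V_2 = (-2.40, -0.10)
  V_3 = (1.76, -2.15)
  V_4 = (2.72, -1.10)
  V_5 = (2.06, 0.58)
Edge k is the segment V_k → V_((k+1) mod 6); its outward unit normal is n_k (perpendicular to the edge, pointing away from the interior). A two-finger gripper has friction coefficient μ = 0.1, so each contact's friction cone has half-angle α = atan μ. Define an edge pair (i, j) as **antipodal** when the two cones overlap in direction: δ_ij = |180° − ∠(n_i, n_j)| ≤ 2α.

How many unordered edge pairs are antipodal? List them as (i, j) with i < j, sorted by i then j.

α = atan 0.1 = 5.71°;  2α = 11.42°
n_0 = (-0.1209, +0.9927)
n_1 = (-0.9949, +0.1009)
n_2 = (-0.4420, -0.8970)
n_3 = (+0.7380, -0.6748)
n_4 = (+0.9308, +0.3657)
n_5 = (+0.5065, +0.8623)
  (0,1): δ = 102.74°  ·
  (0,2): δ = 33.18°  ·
  (0,3): δ = 40.62°  ·
  (0,4): δ = 104.50°  ·
  (0,5): δ = 142.63°  ·
  (1,2): δ = 110.44°  ·
  (1,3): δ = 36.64°  ·
  (1,4): δ = 27.24°  ·
  (1,5): δ = 65.36°  ·
  (2,3): δ = 106.20°  ·
  (2,4): δ = 42.32°  ·
  (2,5): δ = 4.19°  ✓
  (3,4): δ = 116.12°  ·
  (3,5): δ = 77.99°  ·
  (4,5): δ = 141.88°  ·
antipodal pairs: 1

count = 1; pairs: (2,5)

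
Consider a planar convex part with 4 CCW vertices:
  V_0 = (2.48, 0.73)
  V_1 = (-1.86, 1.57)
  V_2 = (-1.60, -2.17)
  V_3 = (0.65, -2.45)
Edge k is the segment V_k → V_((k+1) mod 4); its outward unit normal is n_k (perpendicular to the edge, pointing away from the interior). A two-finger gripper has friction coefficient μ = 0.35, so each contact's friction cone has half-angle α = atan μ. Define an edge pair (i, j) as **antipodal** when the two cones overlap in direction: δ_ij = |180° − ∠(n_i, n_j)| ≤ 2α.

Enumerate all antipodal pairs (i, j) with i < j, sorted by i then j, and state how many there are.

count = 2; pairs: (0,2), (1,3)

α = atan 0.35 = 19.29°;  2α = 38.58°
n_0 = (+0.1900, +0.9818)
n_1 = (-0.9976, -0.0694)
n_2 = (-0.1235, -0.9923)
n_3 = (+0.8667, -0.4988)
  (0,1): δ = 75.07°  ·
  (0,2): δ = 3.86°  ✓
  (0,3): δ = 71.03°  ·
  (1,2): δ = 101.07°  ·
  (1,3): δ = 33.90°  ✓
  (2,3): δ = 112.83°  ·
antipodal pairs: 2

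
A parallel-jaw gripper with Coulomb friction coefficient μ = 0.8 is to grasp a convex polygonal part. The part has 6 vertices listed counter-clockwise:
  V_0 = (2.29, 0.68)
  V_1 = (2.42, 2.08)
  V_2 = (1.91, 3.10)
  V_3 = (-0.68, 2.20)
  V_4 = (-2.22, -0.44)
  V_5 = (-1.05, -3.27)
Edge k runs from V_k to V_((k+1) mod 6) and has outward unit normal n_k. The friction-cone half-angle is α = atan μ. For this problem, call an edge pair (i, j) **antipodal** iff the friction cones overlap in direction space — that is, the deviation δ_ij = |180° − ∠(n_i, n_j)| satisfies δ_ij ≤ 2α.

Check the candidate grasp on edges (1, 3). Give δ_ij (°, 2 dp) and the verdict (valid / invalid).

δ = 56.82°, valid

α = atan 0.8 = 38.66°;  2α = 77.32°
edge 1: e_1 = (-0.51, +1.02);  n_1 = (+0.8944, +0.4472)
edge 3: e_3 = (-1.54, -2.64);  n_3 = (-0.8638, +0.5039)
∠(n_1, n_3) = 123.18°
δ = |180° − 123.18°| = 56.82°
56.82° ≤ 2α = 77.32°  →  valid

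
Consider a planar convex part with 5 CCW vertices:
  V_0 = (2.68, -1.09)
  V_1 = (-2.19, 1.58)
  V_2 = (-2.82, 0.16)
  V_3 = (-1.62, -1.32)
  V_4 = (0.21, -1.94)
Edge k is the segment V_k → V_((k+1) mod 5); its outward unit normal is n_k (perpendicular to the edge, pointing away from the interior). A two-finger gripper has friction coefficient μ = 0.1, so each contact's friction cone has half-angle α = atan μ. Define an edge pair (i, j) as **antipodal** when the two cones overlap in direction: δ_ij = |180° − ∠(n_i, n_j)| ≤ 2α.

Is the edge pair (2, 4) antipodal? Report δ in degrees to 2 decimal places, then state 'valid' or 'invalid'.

δ = 110.05°, invalid

α = atan 0.1 = 5.71°;  2α = 11.42°
edge 2: e_2 = (+1.20, -1.48);  n_2 = (-0.7768, -0.6298)
edge 4: e_4 = (+2.47, +0.85);  n_4 = (+0.3254, -0.9456)
∠(n_2, n_4) = 69.95°
δ = |180° − 69.95°| = 110.05°
110.05° > 2α = 11.42°  →  invalid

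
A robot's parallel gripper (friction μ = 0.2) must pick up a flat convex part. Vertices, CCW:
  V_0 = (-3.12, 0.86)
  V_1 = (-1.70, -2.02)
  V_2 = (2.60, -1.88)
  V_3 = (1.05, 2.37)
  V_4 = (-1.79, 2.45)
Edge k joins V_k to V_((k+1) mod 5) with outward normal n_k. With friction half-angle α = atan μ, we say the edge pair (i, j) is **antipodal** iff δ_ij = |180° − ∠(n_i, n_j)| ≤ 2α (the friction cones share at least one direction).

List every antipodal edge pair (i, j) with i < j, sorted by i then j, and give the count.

α = atan 0.2 = 11.31°;  2α = 22.62°
n_0 = (-0.8969, -0.4422)
n_1 = (+0.0325, -0.9995)
n_2 = (+0.9395, +0.3426)
n_3 = (+0.0282, +0.9996)
n_4 = (-0.7670, +0.6416)
  (0,1): δ = 114.38°  ·
  (0,2): δ = 6.21°  ✓
  (0,3): δ = 62.14°  ·
  (0,4): δ = 113.84°  ·
  (1,2): δ = 71.83°  ·
  (1,3): δ = 3.48°  ✓
  (1,4): δ = 48.22°  ·
  (2,3): δ = 111.65°  ·
  (2,4): δ = 59.95°  ·
  (3,4): δ = 128.30°  ·
antipodal pairs: 2

count = 2; pairs: (0,2), (1,3)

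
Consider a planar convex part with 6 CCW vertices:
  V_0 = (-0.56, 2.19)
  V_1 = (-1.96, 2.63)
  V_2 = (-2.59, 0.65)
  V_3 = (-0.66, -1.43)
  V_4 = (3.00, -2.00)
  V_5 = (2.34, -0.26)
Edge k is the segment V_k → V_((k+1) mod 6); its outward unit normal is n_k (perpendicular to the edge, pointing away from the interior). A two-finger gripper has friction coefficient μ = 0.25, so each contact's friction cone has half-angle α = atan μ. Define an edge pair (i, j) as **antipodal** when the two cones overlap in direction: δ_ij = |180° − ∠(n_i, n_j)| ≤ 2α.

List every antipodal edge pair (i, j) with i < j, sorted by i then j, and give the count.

count = 3; pairs: (0,3), (2,4), (2,5)

α = atan 0.25 = 14.04°;  2α = 28.07°
n_0 = (+0.2998, +0.9540)
n_1 = (-0.9529, +0.3032)
n_2 = (-0.7330, -0.6802)
n_3 = (-0.1539, -0.9881)
n_4 = (+0.9350, +0.3547)
n_5 = (+0.6454, +0.7639)
  (0,1): δ = 90.20°  ·
  (0,2): δ = 29.70°  ·
  (0,3): δ = 8.60°  ✓
  (0,4): δ = 128.22°  ·
  (0,5): δ = 157.26°  ·
  (1,2): δ = 119.49°  ·
  (1,3): δ = 81.20°  ·
  (1,4): δ = 38.42°  ·
  (1,5): δ = 67.46°  ·
  (2,3): δ = 141.71°  ·
  (2,4): δ = 22.09°  ✓
  (2,5): δ = 6.95°  ✓
  (3,4): δ = 60.38°  ·
  (3,5): δ = 31.34°  ·
  (4,5): δ = 150.96°  ·
antipodal pairs: 3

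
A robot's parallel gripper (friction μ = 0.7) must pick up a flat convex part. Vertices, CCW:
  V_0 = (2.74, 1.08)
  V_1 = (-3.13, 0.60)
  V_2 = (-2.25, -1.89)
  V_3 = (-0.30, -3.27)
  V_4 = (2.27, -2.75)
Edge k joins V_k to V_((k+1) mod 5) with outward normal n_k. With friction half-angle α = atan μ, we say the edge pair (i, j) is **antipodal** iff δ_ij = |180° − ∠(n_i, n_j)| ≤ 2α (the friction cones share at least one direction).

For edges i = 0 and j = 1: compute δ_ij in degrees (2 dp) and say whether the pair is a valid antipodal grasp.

δ = 75.21°, invalid

α = atan 0.7 = 34.99°;  2α = 69.98°
edge 0: e_0 = (-5.87, -0.48);  n_0 = (-0.0815, +0.9967)
edge 1: e_1 = (+0.88, -2.49);  n_1 = (-0.9429, -0.3332)
∠(n_0, n_1) = 104.79°
δ = |180° − 104.79°| = 75.21°
75.21° > 2α = 69.98°  →  invalid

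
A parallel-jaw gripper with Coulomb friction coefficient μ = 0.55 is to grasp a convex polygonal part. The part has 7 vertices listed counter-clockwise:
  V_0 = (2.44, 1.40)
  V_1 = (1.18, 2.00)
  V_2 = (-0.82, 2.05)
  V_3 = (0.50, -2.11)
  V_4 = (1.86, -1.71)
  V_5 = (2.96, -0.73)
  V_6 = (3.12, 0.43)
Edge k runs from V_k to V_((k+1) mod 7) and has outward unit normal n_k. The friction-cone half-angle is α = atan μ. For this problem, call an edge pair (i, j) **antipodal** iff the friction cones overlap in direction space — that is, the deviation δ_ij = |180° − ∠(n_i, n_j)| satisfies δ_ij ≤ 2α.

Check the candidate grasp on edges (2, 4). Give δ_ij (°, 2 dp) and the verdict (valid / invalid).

δ = 65.91°, invalid

α = atan 0.55 = 28.81°;  2α = 57.62°
edge 2: e_2 = (+1.32, -4.16);  n_2 = (-0.9532, -0.3024)
edge 4: e_4 = (+1.10, +0.98);  n_4 = (+0.6652, -0.7467)
∠(n_2, n_4) = 114.09°
δ = |180° − 114.09°| = 65.91°
65.91° > 2α = 57.62°  →  invalid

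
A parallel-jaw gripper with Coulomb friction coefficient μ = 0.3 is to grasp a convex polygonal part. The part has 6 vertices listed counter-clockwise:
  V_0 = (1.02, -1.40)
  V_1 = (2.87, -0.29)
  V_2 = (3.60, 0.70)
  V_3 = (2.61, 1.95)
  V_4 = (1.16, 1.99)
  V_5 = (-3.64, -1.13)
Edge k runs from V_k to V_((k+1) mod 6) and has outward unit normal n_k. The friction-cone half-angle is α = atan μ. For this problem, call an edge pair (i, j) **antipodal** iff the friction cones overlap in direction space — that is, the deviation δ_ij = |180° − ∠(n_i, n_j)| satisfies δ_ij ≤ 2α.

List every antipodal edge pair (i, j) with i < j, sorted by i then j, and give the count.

count = 4; pairs: (0,3), (0,4), (1,4), (3,5)

α = atan 0.3 = 16.70°;  2α = 33.40°
n_0 = (+0.5145, -0.8575)
n_1 = (+0.8049, -0.5935)
n_2 = (+0.7839, +0.6209)
n_3 = (+0.0276, +0.9996)
n_4 = (-0.5450, +0.8384)
n_5 = (-0.0578, -0.9983)
  (0,1): δ = 157.37°  ·
  (0,2): δ = 82.58°  ·
  (0,3): δ = 32.54°  ✓
  (0,4): δ = 2.06°  ✓
  (0,5): δ = 145.72°  ·
  (1,2): δ = 105.22°  ·
  (1,3): δ = 55.18°  ·
  (1,4): δ = 20.57°  ✓
  (1,5): δ = 123.09°  ·
  (2,3): δ = 129.96°  ·
  (2,4): δ = 95.36°  ·
  (2,5): δ = 48.30°  ·
  (3,4): δ = 145.40°  ·
  (3,5): δ = 1.74°  ✓
  (4,5): δ = 36.34°  ·
antipodal pairs: 4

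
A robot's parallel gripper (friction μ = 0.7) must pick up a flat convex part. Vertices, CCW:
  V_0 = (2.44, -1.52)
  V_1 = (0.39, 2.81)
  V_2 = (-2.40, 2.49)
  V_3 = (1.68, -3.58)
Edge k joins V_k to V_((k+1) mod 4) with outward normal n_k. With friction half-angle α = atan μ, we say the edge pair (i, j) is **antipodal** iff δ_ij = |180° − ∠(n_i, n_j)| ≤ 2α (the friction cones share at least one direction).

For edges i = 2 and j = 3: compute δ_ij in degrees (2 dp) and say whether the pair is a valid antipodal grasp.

α = atan 0.7 = 34.99°;  2α = 69.98°
edge 2: e_2 = (+4.08, -6.07);  n_2 = (-0.8299, -0.5579)
edge 3: e_3 = (+0.76, +2.06);  n_3 = (+0.9382, -0.3461)
∠(n_2, n_3) = 125.84°
δ = |180° − 125.84°| = 54.16°
54.16° ≤ 2α = 69.98°  →  valid

δ = 54.16°, valid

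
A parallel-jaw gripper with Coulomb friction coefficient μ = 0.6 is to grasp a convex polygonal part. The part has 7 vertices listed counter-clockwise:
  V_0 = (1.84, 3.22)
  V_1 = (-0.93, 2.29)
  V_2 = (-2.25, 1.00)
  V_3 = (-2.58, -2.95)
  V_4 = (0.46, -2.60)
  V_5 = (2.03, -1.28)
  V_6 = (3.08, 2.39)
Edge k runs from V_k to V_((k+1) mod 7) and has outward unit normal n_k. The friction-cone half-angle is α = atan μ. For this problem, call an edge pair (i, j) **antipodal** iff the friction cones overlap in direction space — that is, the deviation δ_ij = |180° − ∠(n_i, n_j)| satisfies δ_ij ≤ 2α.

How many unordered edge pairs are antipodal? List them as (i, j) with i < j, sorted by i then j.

α = atan 0.6 = 30.96°;  2α = 61.93°
n_0 = (-0.3183, +0.9480)
n_1 = (-0.6989, +0.7152)
n_2 = (-0.9965, +0.0833)
n_3 = (+0.1144, -0.9934)
n_4 = (+0.6435, -0.7654)
n_5 = (+0.9614, -0.2751)
n_6 = (+0.5562, +0.8310)
  (0,1): δ = 154.22°  ·
  (0,2): δ = 113.33°  ·
  (0,3): δ = 11.99°  ✓
  (0,4): δ = 21.50°  ✓
  (0,5): δ = 55.48°  ✓
  (0,6): δ = 127.64°  ·
  (1,2): δ = 139.12°  ·
  (1,3): δ = 37.77°  ✓
  (1,4): δ = 4.29°  ✓
  (1,5): δ = 29.69°  ✓
  (1,6): δ = 101.86°  ·
  (2,3): δ = 78.66°  ·
  (2,4): δ = 45.17°  ✓
  (2,5): δ = 11.19°  ✓
  (2,6): δ = 60.98°  ✓
  (3,4): δ = 146.51°  ·
  (3,5): δ = 112.53°  ·
  (3,6): δ = 40.36°  ✓
  (4,5): δ = 146.02°  ·
  (4,6): δ = 73.85°  ·
  (5,6): δ = 107.83°  ·
antipodal pairs: 10

count = 10; pairs: (0,3), (0,4), (0,5), (1,3), (1,4), (1,5), (2,4), (2,5), (2,6), (3,6)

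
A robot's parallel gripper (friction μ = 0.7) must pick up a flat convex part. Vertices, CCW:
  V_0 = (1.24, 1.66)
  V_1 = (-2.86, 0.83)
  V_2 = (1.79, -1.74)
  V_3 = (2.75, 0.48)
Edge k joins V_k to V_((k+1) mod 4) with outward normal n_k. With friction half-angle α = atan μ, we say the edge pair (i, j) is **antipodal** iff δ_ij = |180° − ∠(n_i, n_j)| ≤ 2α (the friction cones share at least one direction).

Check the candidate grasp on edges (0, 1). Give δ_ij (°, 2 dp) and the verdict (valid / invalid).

δ = 40.37°, valid

α = atan 0.7 = 34.99°;  2α = 69.98°
edge 0: e_0 = (-4.10, -0.83);  n_0 = (-0.1984, +0.9801)
edge 1: e_1 = (+4.65, -2.57);  n_1 = (-0.4837, -0.8752)
∠(n_0, n_1) = 139.63°
δ = |180° − 139.63°| = 40.37°
40.37° ≤ 2α = 69.98°  →  valid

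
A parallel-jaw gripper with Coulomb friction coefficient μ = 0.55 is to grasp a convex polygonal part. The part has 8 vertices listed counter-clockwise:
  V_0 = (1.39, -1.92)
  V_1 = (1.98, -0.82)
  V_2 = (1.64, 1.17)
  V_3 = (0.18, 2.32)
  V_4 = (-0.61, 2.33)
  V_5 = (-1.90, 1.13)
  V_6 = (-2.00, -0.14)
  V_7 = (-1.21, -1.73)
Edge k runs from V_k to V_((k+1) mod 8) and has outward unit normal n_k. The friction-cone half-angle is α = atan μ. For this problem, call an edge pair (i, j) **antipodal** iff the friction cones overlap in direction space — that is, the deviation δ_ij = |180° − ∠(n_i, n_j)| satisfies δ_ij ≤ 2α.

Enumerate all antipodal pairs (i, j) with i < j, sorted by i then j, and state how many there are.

count = 11; pairs: (0,4), (0,5), (0,6), (1,4), (1,5), (1,6), (2,5), (2,6), (2,7), (3,7), (4,7)

α = atan 0.55 = 28.81°;  2α = 57.62°
n_0 = (+0.8812, -0.4727)
n_1 = (+0.9857, +0.1684)
n_2 = (+0.6188, +0.7856)
n_3 = (+0.0127, +0.9999)
n_4 = (-0.6811, +0.7322)
n_5 = (-0.9969, +0.0785)
n_6 = (-0.8956, -0.4450)
n_7 = (-0.0729, -0.9973)
  (0,1): δ = 142.10°  ·
  (0,2): δ = 100.02°  ·
  (0,3): δ = 62.52°  ·
  (0,4): δ = 18.86°  ✓
  (0,5): δ = 23.71°  ✓
  (0,6): δ = 54.63°  ✓
  (0,7): δ = 114.03°  ·
  (1,2): δ = 137.92°  ·
  (1,3): δ = 100.42°  ·
  (1,4): δ = 56.77°  ✓
  (1,5): δ = 14.20°  ✓
  (1,6): δ = 16.73°  ✓
  (1,7): δ = 76.12°  ·
  (2,3): δ = 142.50°  ·
  (2,4): δ = 98.84°  ·
  (2,5): δ = 56.28°  ✓
  (2,6): δ = 25.35°  ✓
  (2,7): δ = 34.05°  ✓
  (3,4): δ = 136.34°  ·
  (3,5): δ = 93.78°  ·
  (3,6): δ = 62.85°  ·
  (3,7): δ = 3.45°  ✓
  (4,5): δ = 137.43°  ·
  (4,6): δ = 106.51°  ·
  (4,7): δ = 47.11°  ✓
  (5,6): δ = 149.08°  ·
  (5,7): δ = 89.68°  ·
  (6,7): δ = 120.60°  ·
antipodal pairs: 11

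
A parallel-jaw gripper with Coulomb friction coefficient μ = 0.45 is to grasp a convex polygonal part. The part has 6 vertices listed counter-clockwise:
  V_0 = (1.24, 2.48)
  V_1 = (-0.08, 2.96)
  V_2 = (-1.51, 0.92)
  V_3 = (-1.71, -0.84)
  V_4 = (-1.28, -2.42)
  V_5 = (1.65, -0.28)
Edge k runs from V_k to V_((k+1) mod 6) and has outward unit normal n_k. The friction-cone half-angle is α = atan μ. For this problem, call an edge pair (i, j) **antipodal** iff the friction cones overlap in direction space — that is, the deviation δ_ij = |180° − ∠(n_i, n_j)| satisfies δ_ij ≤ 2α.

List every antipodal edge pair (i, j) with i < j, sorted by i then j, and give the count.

count = 5; pairs: (1,4), (1,5), (2,4), (2,5), (3,5)

α = atan 0.45 = 24.23°;  2α = 48.46°
n_0 = (+0.3417, +0.9398)
n_1 = (-0.8189, +0.5740)
n_2 = (-0.9936, +0.1129)
n_3 = (-0.9649, -0.2626)
n_4 = (+0.5898, -0.8075)
n_5 = (+0.9891, +0.1469)
  (0,1): δ = 105.05°  ·
  (0,2): δ = 76.50°  ·
  (0,3): δ = 54.79°  ·
  (0,4): δ = 56.13°  ·
  (0,5): δ = 118.43°  ·
  (1,2): δ = 151.45°  ·
  (1,3): δ = 129.75°  ·
  (1,4): δ = 18.83°  ✓
  (1,5): δ = 43.48°  ✓
  (2,3): δ = 158.29°  ·
  (2,4): δ = 47.37°  ✓
  (2,5): δ = 14.93°  ✓
  (3,4): δ = 69.08°  ·
  (3,5): δ = 6.77°  ✓
  (4,5): δ = 117.69°  ·
antipodal pairs: 5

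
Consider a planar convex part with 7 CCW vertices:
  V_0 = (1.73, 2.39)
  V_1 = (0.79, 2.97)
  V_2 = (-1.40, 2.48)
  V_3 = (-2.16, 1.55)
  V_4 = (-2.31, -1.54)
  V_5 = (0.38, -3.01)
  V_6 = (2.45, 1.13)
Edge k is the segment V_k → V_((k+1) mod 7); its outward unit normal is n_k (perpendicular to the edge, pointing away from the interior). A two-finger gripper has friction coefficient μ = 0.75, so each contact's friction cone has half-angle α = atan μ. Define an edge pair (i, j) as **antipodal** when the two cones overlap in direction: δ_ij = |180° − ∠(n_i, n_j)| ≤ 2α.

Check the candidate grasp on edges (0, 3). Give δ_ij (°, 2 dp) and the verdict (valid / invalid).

α = atan 0.75 = 36.87°;  2α = 73.74°
edge 0: e_0 = (-0.94, +0.58);  n_0 = (+0.5251, +0.8510)
edge 3: e_3 = (-0.15, -3.09);  n_3 = (-0.9988, +0.0485)
∠(n_0, n_3) = 118.90°
δ = |180° − 118.90°| = 61.10°
61.10° ≤ 2α = 73.74°  →  valid

δ = 61.10°, valid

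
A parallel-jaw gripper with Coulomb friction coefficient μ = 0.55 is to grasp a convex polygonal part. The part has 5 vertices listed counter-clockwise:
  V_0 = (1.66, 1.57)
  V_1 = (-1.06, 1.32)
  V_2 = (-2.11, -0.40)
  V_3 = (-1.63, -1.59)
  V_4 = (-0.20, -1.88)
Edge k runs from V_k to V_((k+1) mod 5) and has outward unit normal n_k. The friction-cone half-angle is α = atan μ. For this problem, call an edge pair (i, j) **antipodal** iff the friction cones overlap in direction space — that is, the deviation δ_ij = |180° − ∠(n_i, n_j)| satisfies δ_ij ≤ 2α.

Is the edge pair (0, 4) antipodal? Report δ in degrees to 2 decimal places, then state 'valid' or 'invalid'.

α = atan 0.55 = 28.81°;  2α = 57.62°
edge 0: e_0 = (-2.72, -0.25);  n_0 = (-0.0915, +0.9958)
edge 4: e_4 = (+1.86, +3.45);  n_4 = (+0.8802, -0.4746)
∠(n_0, n_4) = 123.58°
δ = |180° − 123.58°| = 56.42°
56.42° ≤ 2α = 57.62°  →  valid

δ = 56.42°, valid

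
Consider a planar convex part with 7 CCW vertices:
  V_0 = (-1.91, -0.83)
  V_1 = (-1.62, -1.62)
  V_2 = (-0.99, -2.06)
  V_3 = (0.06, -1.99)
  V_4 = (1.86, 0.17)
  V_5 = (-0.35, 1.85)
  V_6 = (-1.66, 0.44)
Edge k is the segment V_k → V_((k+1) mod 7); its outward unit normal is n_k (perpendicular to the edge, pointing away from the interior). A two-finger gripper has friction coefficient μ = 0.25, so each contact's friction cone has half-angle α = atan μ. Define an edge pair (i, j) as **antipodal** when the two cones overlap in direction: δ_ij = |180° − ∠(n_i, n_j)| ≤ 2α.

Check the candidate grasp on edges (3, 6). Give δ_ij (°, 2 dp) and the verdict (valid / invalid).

δ = 28.67°, invalid

α = atan 0.25 = 14.04°;  2α = 28.07°
edge 3: e_3 = (+1.80, +2.16);  n_3 = (+0.7682, -0.6402)
edge 6: e_6 = (-0.25, -1.27);  n_6 = (-0.9812, +0.1931)
∠(n_3, n_6) = 151.33°
δ = |180° − 151.33°| = 28.67°
28.67° > 2α = 28.07°  →  invalid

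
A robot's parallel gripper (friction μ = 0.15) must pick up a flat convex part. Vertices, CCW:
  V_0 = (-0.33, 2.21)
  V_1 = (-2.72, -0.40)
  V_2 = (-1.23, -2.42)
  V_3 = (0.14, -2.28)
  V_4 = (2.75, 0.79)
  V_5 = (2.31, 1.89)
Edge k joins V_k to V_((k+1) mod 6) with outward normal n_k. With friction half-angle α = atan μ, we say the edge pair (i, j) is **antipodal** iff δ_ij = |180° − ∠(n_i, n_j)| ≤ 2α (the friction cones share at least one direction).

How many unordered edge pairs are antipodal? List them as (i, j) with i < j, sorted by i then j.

α = atan 0.15 = 8.53°;  2α = 17.06°
n_0 = (-0.7375, +0.6753)
n_1 = (-0.8048, -0.5936)
n_2 = (+0.1017, -0.9948)
n_3 = (+0.7619, -0.6477)
n_4 = (+0.9285, +0.3714)
n_5 = (+0.1203, +0.9927)
  (0,1): δ = 101.11°  ·
  (0,2): δ = 41.68°  ·
  (0,3): δ = 2.11°  ✓
  (0,4): δ = 64.28°  ·
  (0,5): δ = 125.57°  ·
  (1,2): δ = 120.58°  ·
  (1,3): δ = 76.78°  ·
  (1,4): δ = 14.61°  ✓
  (1,5): δ = 46.68°  ·
  (2,3): δ = 136.20°  ·
  (2,4): δ = 74.03°  ·
  (2,5): δ = 12.75°  ✓
  (3,4): δ = 117.83°  ·
  (3,5): δ = 56.54°  ·
  (4,5): δ = 118.71°  ·
antipodal pairs: 3

count = 3; pairs: (0,3), (1,4), (2,5)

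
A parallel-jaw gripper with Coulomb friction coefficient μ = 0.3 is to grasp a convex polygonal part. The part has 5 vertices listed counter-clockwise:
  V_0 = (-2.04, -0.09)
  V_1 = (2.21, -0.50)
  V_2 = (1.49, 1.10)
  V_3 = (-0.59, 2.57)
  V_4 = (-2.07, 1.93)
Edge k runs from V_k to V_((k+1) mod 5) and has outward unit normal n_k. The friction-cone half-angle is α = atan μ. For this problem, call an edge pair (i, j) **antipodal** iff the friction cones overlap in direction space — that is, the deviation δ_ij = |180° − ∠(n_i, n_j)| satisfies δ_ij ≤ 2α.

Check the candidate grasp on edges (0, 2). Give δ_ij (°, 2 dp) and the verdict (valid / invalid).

δ = 29.74°, valid

α = atan 0.3 = 16.70°;  2α = 33.40°
edge 0: e_0 = (+4.25, -0.41);  n_0 = (-0.0960, -0.9954)
edge 2: e_2 = (-2.08, +1.47);  n_2 = (+0.5771, +0.8166)
∠(n_0, n_2) = 150.26°
δ = |180° − 150.26°| = 29.74°
29.74° ≤ 2α = 33.40°  →  valid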